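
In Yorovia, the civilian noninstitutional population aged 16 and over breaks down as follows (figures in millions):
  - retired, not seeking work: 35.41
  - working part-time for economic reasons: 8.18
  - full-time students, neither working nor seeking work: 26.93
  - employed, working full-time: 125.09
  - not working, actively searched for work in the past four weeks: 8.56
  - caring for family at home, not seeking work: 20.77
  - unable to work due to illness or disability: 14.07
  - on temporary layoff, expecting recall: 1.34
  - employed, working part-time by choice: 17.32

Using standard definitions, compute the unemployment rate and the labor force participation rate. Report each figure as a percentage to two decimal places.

Employed = 8.18 + 125.09 + 17.32 = 150.59 million (anyone who worked, including part-time for economic reasons, counts as employed).
Unemployed = 8.56 + 1.34 = 9.90 million (jobless and actively searching, or on temporary layoff).
Labor force = 150.59 + 9.90 = 160.49 million.
Not in labor force = 35.41 + 26.93 + 20.77 + 14.07 = 97.18 million (those not working and not actively searching are outside the labor force).
Civilian working-age population = 160.49 + 97.18 = 257.67 million.
Unemployment rate = 9.90 / 160.49 = 6.17%.
Labor force participation rate = 160.49 / 257.67 = 62.29%.

Unemployment rate ≈ 6.17%; labor force participation rate ≈ 62.29%.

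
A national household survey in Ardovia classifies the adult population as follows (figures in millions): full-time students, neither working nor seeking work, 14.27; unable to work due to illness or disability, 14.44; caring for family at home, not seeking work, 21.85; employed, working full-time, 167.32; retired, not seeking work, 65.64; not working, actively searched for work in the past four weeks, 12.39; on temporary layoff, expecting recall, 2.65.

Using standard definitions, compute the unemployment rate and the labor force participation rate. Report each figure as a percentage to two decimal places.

Employed = 167.32 million.
Unemployed = 12.39 + 2.65 = 15.04 million (jobless and actively searching, or on temporary layoff).
Labor force = 167.32 + 15.04 = 182.36 million.
Not in labor force = 14.27 + 14.44 + 21.85 + 65.64 = 116.20 million (those not working and not actively searching are outside the labor force).
Civilian working-age population = 182.36 + 116.20 = 298.56 million.
Unemployment rate = 15.04 / 182.36 = 8.25%.
Labor force participation rate = 182.36 / 298.56 = 61.08%.

Unemployment rate ≈ 8.25%; labor force participation rate ≈ 61.08%.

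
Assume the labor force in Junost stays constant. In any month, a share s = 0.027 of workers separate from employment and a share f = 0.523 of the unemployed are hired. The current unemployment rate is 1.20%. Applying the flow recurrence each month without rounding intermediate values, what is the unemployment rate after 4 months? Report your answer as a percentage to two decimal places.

Unemployment rate after four months ≈ 4.76%.

With a fixed labor force, u_{t+1} = u_t + s·(1−u_t) − f·u_t = u_t·(1−s−f) + s.
Here 1−s−f = 0.450 and s = 0.027.
u_1 = 0.012000 × 0.450 + 0.027 = 0.032400.
u_2 = 0.032400 × 0.450 + 0.027 = 0.041580.
u_3 = 0.041580 × 0.450 + 0.027 = 0.045711.
u_4 = 0.045711 × 0.450 + 0.027 = 0.047570.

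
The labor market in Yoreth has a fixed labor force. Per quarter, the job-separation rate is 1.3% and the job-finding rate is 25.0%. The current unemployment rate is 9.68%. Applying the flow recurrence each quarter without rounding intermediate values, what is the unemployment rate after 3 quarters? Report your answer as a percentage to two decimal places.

With a fixed labor force, u_{t+1} = u_t + s·(1−u_t) − f·u_t = u_t·(1−s−f) + s.
Here 1−s−f = 0.737 and s = 0.013.
u_1 = 0.096800 × 0.737 + 0.013 = 0.084342.
u_2 = 0.084342 × 0.737 + 0.013 = 0.075160.
u_3 = 0.075160 × 0.737 + 0.013 = 0.068393.

Unemployment rate after three quarters ≈ 6.84%.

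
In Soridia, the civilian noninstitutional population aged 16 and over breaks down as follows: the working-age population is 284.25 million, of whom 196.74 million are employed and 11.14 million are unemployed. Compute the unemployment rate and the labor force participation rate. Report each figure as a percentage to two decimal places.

Labor force = employed + unemployed = 196.74 + 11.14 = 207.88 million.
Unemployment rate = 11.14 / 207.88 = 5.36%.
Labor force participation rate = 207.88 / 284.25 = 73.13%.

Unemployment rate ≈ 5.36%; labor force participation rate ≈ 73.13%.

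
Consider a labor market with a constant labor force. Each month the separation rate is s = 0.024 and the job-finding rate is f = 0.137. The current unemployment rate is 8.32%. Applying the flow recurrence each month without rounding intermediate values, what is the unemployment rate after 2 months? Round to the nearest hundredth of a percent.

Unemployment rate after two months ≈ 10.27%.

With a fixed labor force, u_{t+1} = u_t + s·(1−u_t) − f·u_t = u_t·(1−s−f) + s.
Here 1−s−f = 0.839 and s = 0.024.
u_1 = 0.083200 × 0.839 + 0.024 = 0.093805.
u_2 = 0.093805 × 0.839 + 0.024 = 0.102702.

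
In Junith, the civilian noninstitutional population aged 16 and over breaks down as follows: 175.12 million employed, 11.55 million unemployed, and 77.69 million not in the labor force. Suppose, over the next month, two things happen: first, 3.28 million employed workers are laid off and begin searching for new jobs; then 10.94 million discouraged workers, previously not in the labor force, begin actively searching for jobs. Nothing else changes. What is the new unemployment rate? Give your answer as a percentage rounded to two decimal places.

New unemployment rate ≈ 13.04%.

Initially, labor force = 175.12 + 11.55 = 186.67 million, so u = 11.55/186.67 = 6.19%.
After the first change, employed falls and unemployed rises by 3.28; labor force unchanged → E = 171.84, U = 14.83, labor force = 186.67 million.
After the second change, unemployed and labor force both rise by 10.94 → E = 171.84, U = 25.77, labor force = 197.61 million.
New unemployment rate = 25.77 / 197.61 = 13.04%.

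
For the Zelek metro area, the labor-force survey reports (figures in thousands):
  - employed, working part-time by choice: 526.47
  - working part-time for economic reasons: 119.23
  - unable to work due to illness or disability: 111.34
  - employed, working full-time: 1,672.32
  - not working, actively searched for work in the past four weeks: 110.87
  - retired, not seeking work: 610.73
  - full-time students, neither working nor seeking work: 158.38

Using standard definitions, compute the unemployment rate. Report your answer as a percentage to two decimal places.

Unemployment rate ≈ 4.56%.

Employed = 526.47 + 119.23 + 1,672.32 = 2,318.02 thousand (anyone who worked, including part-time for economic reasons, counts as employed).
Unemployed = 110.87 thousand.
Labor force = 2,318.02 + 110.87 = 2,428.89 thousand.
Unemployment rate = 110.87 / 2,428.89 = 4.56%.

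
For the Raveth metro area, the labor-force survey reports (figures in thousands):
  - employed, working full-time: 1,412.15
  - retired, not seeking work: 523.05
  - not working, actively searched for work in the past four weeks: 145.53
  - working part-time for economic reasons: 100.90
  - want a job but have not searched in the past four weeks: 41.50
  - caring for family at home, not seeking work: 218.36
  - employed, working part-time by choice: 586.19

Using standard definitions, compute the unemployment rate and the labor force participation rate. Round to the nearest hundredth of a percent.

Unemployment rate ≈ 6.48%; labor force participation rate ≈ 74.14%.

Employed = 1,412.15 + 100.90 + 586.19 = 2,099.24 thousand (anyone who worked, including part-time for economic reasons, counts as employed).
Unemployed = 145.53 thousand.
Labor force = 2,099.24 + 145.53 = 2,244.77 thousand.
Not in labor force = 523.05 + 41.50 + 218.36 = 782.91 thousand (those not working and not actively searching are outside the labor force — including those who want a job but have given up searching).
Civilian working-age population = 2,244.77 + 782.91 = 3,027.68 thousand.
Unemployment rate = 145.53 / 2,244.77 = 6.48%.
Labor force participation rate = 2,244.77 / 3,027.68 = 74.14%.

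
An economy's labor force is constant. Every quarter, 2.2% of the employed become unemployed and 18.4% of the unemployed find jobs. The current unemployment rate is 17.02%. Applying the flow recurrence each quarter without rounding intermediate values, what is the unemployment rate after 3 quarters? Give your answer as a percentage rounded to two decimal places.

With a fixed labor force, u_{t+1} = u_t + s·(1−u_t) − f·u_t = u_t·(1−s−f) + s.
Here 1−s−f = 0.794 and s = 0.022.
u_1 = 0.170200 × 0.794 + 0.022 = 0.157139.
u_2 = 0.157139 × 0.794 + 0.022 = 0.146768.
u_3 = 0.146768 × 0.794 + 0.022 = 0.138534.

Unemployment rate after three quarters ≈ 13.85%.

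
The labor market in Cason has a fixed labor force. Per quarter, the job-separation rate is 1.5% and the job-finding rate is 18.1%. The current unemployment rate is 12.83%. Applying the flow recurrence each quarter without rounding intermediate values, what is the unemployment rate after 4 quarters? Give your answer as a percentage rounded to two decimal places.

With a fixed labor force, u_{t+1} = u_t + s·(1−u_t) − f·u_t = u_t·(1−s−f) + s.
Here 1−s−f = 0.804 and s = 0.015.
u_1 = 0.128300 × 0.804 + 0.015 = 0.118153.
u_2 = 0.118153 × 0.804 + 0.015 = 0.109995.
u_3 = 0.109995 × 0.804 + 0.015 = 0.103436.
u_4 = 0.103436 × 0.804 + 0.015 = 0.098163.

Unemployment rate after four quarters ≈ 9.82%.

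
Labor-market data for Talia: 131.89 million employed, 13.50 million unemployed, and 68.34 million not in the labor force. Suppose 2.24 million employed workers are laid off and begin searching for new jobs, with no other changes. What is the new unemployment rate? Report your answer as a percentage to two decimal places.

New unemployment rate ≈ 10.83%.

Initially, labor force = 131.89 + 13.50 = 145.39 million, so u = 13.50/145.39 = 9.29%.
After the change, employed falls and unemployed rises by 2.24; labor force unchanged → E = 129.65, U = 15.74, labor force = 145.39 million.
New unemployment rate = 15.74 / 145.39 = 10.83%.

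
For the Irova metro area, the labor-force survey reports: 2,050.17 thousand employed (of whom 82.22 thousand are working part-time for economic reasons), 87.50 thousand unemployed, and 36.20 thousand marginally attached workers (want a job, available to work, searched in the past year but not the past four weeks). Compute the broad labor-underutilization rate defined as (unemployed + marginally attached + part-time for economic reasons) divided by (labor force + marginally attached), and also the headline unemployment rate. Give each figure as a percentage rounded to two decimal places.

Labor force = 2,050.17 + 87.50 = 2,137.67 thousand.
Numerator = 87.50 + 36.20 + 82.22 = 205.92 thousand.
Denominator = 2,137.67 + 36.20 = 2,173.87 thousand.
Broad rate = 205.92 / 2,173.87 = 9.47%.
Headline unemployment rate = 87.50 / 2,137.67 = 4.09%.

Broad underutilization rate ≈ 9.47%; headline unemployment rate ≈ 4.09%.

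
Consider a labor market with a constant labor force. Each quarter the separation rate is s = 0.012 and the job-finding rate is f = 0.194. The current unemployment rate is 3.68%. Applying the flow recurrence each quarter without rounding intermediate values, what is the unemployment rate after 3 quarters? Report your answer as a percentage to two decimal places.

Unemployment rate after three quarters ≈ 4.75%.

With a fixed labor force, u_{t+1} = u_t + s·(1−u_t) − f·u_t = u_t·(1−s−f) + s.
Here 1−s−f = 0.794 and s = 0.012.
u_1 = 0.036800 × 0.794 + 0.012 = 0.041219.
u_2 = 0.041219 × 0.794 + 0.012 = 0.044728.
u_3 = 0.044728 × 0.794 + 0.012 = 0.047514.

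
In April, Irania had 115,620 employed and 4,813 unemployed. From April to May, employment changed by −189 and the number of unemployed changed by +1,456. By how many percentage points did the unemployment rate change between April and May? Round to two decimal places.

April: labor force = 115,620 + 4,813 = 120,433; u = 4,813/120,433 = 4.00%.
May: labor force = 115,431 + 6,269 = 121,700; u = 6,269/121,700 = 5.15%.
Change = 5.15% − 4.00% = +1.15 pp.

The unemployment rate changed by +1.15 percentage points.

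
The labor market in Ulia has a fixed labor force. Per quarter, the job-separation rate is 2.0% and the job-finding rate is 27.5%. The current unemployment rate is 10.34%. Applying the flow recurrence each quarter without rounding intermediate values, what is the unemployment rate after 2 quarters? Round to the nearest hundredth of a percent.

With a fixed labor force, u_{t+1} = u_t + s·(1−u_t) − f·u_t = u_t·(1−s−f) + s.
Here 1−s−f = 0.705 and s = 0.020.
u_1 = 0.103400 × 0.705 + 0.020 = 0.092897.
u_2 = 0.092897 × 0.705 + 0.020 = 0.085492.

Unemployment rate after two quarters ≈ 8.55%.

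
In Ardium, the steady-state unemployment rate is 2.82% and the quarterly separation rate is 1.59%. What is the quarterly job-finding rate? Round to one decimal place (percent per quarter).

Job-finding rate ≈ 54.8% per quarter.

From u* = s/(s+f): f = s·(1−u)/u.
f = 1.59 × (1 − 0.0282) / 0.0282 = 1.5452 / 0.0282 ≈ 54.8% per quarter.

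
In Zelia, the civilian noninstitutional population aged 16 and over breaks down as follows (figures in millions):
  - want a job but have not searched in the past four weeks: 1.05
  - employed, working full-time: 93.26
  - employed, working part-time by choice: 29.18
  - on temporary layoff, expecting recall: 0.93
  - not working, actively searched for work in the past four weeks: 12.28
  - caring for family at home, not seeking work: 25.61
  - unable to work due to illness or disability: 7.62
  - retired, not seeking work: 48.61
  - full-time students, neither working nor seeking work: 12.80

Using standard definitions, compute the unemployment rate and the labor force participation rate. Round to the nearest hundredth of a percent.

Unemployment rate ≈ 9.74%; labor force participation rate ≈ 58.64%.

Employed = 93.26 + 29.18 = 122.44 million.
Unemployed = 0.93 + 12.28 = 13.21 million (jobless and actively searching, or on temporary layoff).
Labor force = 122.44 + 13.21 = 135.65 million.
Not in labor force = 1.05 + 25.61 + 7.62 + 48.61 + 12.80 = 95.69 million (those not working and not actively searching are outside the labor force — including those who want a job but have given up searching).
Civilian working-age population = 135.65 + 95.69 = 231.34 million.
Unemployment rate = 13.21 / 135.65 = 9.74%.
Labor force participation rate = 135.65 / 231.34 = 58.64%.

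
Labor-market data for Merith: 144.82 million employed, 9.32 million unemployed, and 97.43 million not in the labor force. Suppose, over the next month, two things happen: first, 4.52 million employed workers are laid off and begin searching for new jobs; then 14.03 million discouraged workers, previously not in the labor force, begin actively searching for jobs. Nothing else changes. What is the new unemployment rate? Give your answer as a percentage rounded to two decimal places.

Initially, labor force = 144.82 + 9.32 = 154.14 million, so u = 9.32/154.14 = 6.05%.
After the first change, employed falls and unemployed rises by 4.52; labor force unchanged → E = 140.30, U = 13.84, labor force = 154.14 million.
After the second change, unemployed and labor force both rise by 14.03 → E = 140.30, U = 27.87, labor force = 168.17 million.
New unemployment rate = 27.87 / 168.17 = 16.57%.

New unemployment rate ≈ 16.57%.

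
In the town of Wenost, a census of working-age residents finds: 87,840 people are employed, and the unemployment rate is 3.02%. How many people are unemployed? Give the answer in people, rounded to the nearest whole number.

Let U be the number unemployed. The labor force is E + U, and U/(E+U) = 0.0302.
So U = 0.0302 × 87,840 / (1 − 0.0302) = 2652.77 / 0.9698 ≈ 2,735.

About 2,735 are unemployed.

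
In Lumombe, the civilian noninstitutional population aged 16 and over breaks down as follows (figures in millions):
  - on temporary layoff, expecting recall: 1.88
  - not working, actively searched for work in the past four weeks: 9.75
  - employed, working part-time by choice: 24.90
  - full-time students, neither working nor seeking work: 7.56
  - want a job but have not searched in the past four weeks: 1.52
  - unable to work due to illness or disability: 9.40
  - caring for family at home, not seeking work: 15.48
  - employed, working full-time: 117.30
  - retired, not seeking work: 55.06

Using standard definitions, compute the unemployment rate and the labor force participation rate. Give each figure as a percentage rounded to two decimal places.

Employed = 24.90 + 117.30 = 142.20 million.
Unemployed = 1.88 + 9.75 = 11.63 million (jobless and actively searching, or on temporary layoff).
Labor force = 142.20 + 11.63 = 153.83 million.
Not in labor force = 7.56 + 1.52 + 9.40 + 15.48 + 55.06 = 89.02 million (those not working and not actively searching are outside the labor force — including those who want a job but have given up searching).
Civilian working-age population = 153.83 + 89.02 = 242.85 million.
Unemployment rate = 11.63 / 153.83 = 7.56%.
Labor force participation rate = 153.83 / 242.85 = 63.34%.

Unemployment rate ≈ 7.56%; labor force participation rate ≈ 63.34%.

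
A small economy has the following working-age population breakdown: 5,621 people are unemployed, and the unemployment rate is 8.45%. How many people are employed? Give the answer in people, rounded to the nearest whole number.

About 60,900 are employed.

Labor force = U / u = 5,621 / 0.0845 ≈ 66,521.
Employed = labor force − unemployed = 66,521 − 5,621 = 60,900.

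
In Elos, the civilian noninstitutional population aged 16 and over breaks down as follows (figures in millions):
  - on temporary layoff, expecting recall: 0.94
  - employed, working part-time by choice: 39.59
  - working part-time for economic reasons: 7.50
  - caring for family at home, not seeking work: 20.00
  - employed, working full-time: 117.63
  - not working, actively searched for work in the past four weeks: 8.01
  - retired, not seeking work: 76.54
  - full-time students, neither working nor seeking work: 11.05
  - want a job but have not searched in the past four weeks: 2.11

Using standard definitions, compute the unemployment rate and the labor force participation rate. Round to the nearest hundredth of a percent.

Unemployment rate ≈ 5.15%; labor force participation rate ≈ 61.29%.

Employed = 39.59 + 7.50 + 117.63 = 164.72 million (anyone who worked, including part-time for economic reasons, counts as employed).
Unemployed = 0.94 + 8.01 = 8.95 million (jobless and actively searching, or on temporary layoff).
Labor force = 164.72 + 8.95 = 173.67 million.
Not in labor force = 20.00 + 76.54 + 11.05 + 2.11 = 109.70 million (those not working and not actively searching are outside the labor force — including those who want a job but have given up searching).
Civilian working-age population = 173.67 + 109.70 = 283.37 million.
Unemployment rate = 8.95 / 173.67 = 5.15%.
Labor force participation rate = 173.67 / 283.37 = 61.29%.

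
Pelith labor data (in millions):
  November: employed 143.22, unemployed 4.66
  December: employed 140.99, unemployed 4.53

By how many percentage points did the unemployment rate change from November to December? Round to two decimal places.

November: labor force = 143.22 + 4.66 = 147.88; u = 4.66/147.88 = 3.15%.
December: labor force = 140.99 + 4.53 = 145.52; u = 4.53/145.52 = 3.11%.
Change = 3.11% − 3.15% = −0.04 pp.

The unemployment rate changed by −0.04 percentage points.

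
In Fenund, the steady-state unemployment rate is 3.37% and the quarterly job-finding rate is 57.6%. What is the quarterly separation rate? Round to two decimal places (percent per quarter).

From u* = s/(s+f): s = u·f/(1−u).
s = 0.0337 × 57.6 / (1 − 0.0337) = 1.9411 / 0.9663 ≈ 2.01% per quarter.

Separation rate ≈ 2.01% per quarter.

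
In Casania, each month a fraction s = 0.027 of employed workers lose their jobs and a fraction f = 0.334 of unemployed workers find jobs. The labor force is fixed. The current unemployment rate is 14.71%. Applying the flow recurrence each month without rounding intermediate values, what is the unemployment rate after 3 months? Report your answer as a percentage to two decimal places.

With a fixed labor force, u_{t+1} = u_t + s·(1−u_t) − f·u_t = u_t·(1−s−f) + s.
Here 1−s−f = 0.639 and s = 0.027.
u_1 = 0.147100 × 0.639 + 0.027 = 0.120997.
u_2 = 0.120997 × 0.639 + 0.027 = 0.104317.
u_3 = 0.104317 × 0.639 + 0.027 = 0.093659.

Unemployment rate after three months ≈ 9.37%.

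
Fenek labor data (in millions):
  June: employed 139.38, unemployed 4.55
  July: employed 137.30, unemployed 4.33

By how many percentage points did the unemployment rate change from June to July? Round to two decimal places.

June: labor force = 139.38 + 4.55 = 143.93; u = 4.55/143.93 = 3.16%.
July: labor force = 137.30 + 4.33 = 141.63; u = 4.33/141.63 = 3.06%.
Change = 3.06% − 3.16% = −0.10 pp.

The unemployment rate changed by −0.10 percentage points.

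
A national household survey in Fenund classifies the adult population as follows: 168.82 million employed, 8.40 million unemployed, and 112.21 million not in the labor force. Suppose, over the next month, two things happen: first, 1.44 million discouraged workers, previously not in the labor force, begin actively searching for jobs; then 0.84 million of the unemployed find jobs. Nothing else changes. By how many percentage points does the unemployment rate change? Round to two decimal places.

Initially, labor force = 168.82 + 8.40 = 177.22 million, so u = 8.40/177.22 = 4.74%.
After the first change, unemployed and labor force both rise by 1.44 → E = 168.82, U = 9.84, labor force = 178.66 million.
After the second change, unemployed falls and employed rises by 0.84; labor force unchanged → E = 169.66, U = 9.00, labor force = 178.66 million.
New unemployment rate = 9.00 / 178.66 = 5.04%.
Change = 5.04% − 4.74% = +0.30 percentage points.

The unemployment rate changes by +0.30 percentage points.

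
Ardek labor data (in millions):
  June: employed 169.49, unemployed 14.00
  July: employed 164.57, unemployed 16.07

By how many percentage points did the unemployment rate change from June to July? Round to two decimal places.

The unemployment rate changed by +1.27 percentage points.

June: labor force = 169.49 + 14.00 = 183.49; u = 14.00/183.49 = 7.63%.
July: labor force = 164.57 + 16.07 = 180.64; u = 16.07/180.64 = 8.90%.
Change = 8.90% − 7.63% = +1.27 pp.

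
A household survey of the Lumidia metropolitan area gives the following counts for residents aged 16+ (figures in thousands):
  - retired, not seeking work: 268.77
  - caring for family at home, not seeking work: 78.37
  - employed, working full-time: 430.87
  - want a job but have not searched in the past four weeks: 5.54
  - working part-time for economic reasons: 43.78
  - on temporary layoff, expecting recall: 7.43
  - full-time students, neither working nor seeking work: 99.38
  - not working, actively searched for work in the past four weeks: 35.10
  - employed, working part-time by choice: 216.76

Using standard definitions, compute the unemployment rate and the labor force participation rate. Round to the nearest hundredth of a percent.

Unemployment rate ≈ 5.79%; labor force participation rate ≈ 61.88%.

Employed = 430.87 + 43.78 + 216.76 = 691.41 thousand (anyone who worked, including part-time for economic reasons, counts as employed).
Unemployed = 7.43 + 35.10 = 42.53 thousand (jobless and actively searching, or on temporary layoff).
Labor force = 691.41 + 42.53 = 733.94 thousand.
Not in labor force = 268.77 + 78.37 + 5.54 + 99.38 = 452.06 thousand (those not working and not actively searching are outside the labor force — including those who want a job but have given up searching).
Civilian working-age population = 733.94 + 452.06 = 1,186.00 thousand.
Unemployment rate = 42.53 / 733.94 = 5.79%.
Labor force participation rate = 733.94 / 1,186.00 = 61.88%.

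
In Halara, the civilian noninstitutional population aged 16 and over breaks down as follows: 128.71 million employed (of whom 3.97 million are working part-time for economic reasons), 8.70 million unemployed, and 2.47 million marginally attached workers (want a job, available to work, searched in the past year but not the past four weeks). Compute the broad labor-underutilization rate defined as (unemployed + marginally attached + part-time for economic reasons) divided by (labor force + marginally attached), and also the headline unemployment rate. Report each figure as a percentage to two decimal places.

Broad underutilization rate ≈ 10.82%; headline unemployment rate ≈ 6.33%.

Labor force = 128.71 + 8.70 = 137.41 million.
Numerator = 8.70 + 2.47 + 3.97 = 15.14 million.
Denominator = 137.41 + 2.47 = 139.88 million.
Broad rate = 15.14 / 139.88 = 10.82%.
Headline unemployment rate = 8.70 / 137.41 = 6.33%.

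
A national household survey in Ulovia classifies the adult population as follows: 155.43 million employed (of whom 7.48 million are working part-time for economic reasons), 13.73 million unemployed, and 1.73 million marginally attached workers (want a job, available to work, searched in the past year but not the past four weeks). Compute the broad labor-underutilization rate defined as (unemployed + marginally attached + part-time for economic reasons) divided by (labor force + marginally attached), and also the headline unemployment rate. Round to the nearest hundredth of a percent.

Labor force = 155.43 + 13.73 = 169.16 million.
Numerator = 13.73 + 1.73 + 7.48 = 22.94 million.
Denominator = 169.16 + 1.73 = 170.89 million.
Broad rate = 22.94 / 170.89 = 13.42%.
Headline unemployment rate = 13.73 / 169.16 = 8.12%.

Broad underutilization rate ≈ 13.42%; headline unemployment rate ≈ 8.12%.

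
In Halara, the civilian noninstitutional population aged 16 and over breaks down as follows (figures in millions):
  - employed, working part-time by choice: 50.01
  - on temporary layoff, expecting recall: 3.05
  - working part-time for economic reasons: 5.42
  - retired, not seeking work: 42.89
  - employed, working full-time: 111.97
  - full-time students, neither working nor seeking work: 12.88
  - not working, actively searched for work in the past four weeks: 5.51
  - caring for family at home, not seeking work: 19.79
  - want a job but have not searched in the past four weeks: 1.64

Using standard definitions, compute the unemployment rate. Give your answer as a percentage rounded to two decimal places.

Employed = 50.01 + 5.42 + 111.97 = 167.40 million (anyone who worked, including part-time for economic reasons, counts as employed).
Unemployed = 3.05 + 5.51 = 8.56 million (jobless and actively searching, or on temporary layoff).
Labor force = 167.40 + 8.56 = 175.96 million.
Unemployment rate = 8.56 / 175.96 = 4.86%.

Unemployment rate ≈ 4.86%.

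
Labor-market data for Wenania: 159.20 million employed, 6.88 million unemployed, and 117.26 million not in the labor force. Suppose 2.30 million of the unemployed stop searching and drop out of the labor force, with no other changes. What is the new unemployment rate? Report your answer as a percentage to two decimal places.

Initially, labor force = 159.20 + 6.88 = 166.08 million, so u = 6.88/166.08 = 4.14%.
After the change, unemployed and labor force both fall by 2.30 → E = 159.20, U = 4.58, labor force = 163.78 million.
New unemployment rate = 4.58 / 163.78 = 2.80%.

New unemployment rate ≈ 2.80%.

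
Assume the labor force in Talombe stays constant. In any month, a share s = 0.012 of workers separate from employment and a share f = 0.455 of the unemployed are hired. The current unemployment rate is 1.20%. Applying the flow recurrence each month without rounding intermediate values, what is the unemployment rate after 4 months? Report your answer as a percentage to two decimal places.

Unemployment rate after four months ≈ 2.46%.

With a fixed labor force, u_{t+1} = u_t + s·(1−u_t) − f·u_t = u_t·(1−s−f) + s.
Here 1−s−f = 0.533 and s = 0.012.
u_1 = 0.012000 × 0.533 + 0.012 = 0.018396.
u_2 = 0.018396 × 0.533 + 0.012 = 0.021805.
u_3 = 0.021805 × 0.533 + 0.012 = 0.023622.
u_4 = 0.023622 × 0.533 + 0.012 = 0.024591.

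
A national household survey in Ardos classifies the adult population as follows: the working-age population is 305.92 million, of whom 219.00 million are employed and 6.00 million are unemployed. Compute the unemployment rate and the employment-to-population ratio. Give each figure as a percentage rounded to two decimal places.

Labor force = employed + unemployed = 219.00 + 6.00 = 225.00 million.
Unemployment rate = 6.00 / 225.00 = 2.67%.
Employment-population ratio = 219.00 / 305.92 = 71.59%.

Unemployment rate ≈ 2.67%; employment-population ratio ≈ 71.59%.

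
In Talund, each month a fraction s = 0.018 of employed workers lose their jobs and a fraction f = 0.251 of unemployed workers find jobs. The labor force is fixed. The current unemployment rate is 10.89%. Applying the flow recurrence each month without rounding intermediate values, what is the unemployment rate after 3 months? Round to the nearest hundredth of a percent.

Unemployment rate after three months ≈ 8.33%.

With a fixed labor force, u_{t+1} = u_t + s·(1−u_t) − f·u_t = u_t·(1−s−f) + s.
Here 1−s−f = 0.731 and s = 0.018.
u_1 = 0.108900 × 0.731 + 0.018 = 0.097606.
u_2 = 0.097606 × 0.731 + 0.018 = 0.089350.
u_3 = 0.089350 × 0.731 + 0.018 = 0.083315.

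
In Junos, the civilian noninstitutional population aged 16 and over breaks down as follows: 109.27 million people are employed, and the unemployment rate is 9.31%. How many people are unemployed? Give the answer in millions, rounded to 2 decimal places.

About 11.22 million are unemployed.

Let U be the number unemployed. The labor force is E + U, and U/(E+U) = 0.0931.
So U = 0.0931 × 109.27 / (1 − 0.0931) = 10.1730 / 0.9069 ≈ 11.22 million.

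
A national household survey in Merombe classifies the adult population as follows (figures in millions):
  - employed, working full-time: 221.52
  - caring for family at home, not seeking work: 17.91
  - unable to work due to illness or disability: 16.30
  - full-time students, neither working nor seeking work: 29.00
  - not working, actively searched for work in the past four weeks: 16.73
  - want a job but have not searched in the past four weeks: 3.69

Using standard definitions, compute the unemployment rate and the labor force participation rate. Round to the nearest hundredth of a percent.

Unemployment rate ≈ 7.02%; labor force participation rate ≈ 78.08%.

Employed = 221.52 million.
Unemployed = 16.73 million.
Labor force = 221.52 + 16.73 = 238.25 million.
Not in labor force = 17.91 + 16.30 + 29.00 + 3.69 = 66.90 million (those not working and not actively searching are outside the labor force — including those who want a job but have given up searching).
Civilian working-age population = 238.25 + 66.90 = 305.15 million.
Unemployment rate = 16.73 / 238.25 = 7.02%.
Labor force participation rate = 238.25 / 305.15 = 78.08%.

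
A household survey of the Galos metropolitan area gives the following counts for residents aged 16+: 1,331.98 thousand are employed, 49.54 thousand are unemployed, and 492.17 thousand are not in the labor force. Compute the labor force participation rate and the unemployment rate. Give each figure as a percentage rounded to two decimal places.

Labor force participation rate ≈ 73.73%; unemployment rate ≈ 3.59%.

Labor force = employed + unemployed = 1,331.98 + 49.54 = 1,381.52 thousand.
Working-age population = 1,381.52 + 492.17 = 1,873.69 thousand.
Unemployment rate = 49.54 / 1,381.52 = 3.59%.
Labor force participation rate = 1,381.52 / 1,873.69 = 73.73%.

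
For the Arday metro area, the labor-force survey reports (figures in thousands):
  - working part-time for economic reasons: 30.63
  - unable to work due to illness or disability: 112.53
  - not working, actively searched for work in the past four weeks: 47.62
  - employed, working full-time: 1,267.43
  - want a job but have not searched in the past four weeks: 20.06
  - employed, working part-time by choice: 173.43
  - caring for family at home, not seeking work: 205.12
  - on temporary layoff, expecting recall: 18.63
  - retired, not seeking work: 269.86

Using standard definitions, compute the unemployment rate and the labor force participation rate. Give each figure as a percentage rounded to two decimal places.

Unemployment rate ≈ 4.31%; labor force participation rate ≈ 71.68%.

Employed = 30.63 + 1,267.43 + 173.43 = 1,471.49 thousand (anyone who worked, including part-time for economic reasons, counts as employed).
Unemployed = 47.62 + 18.63 = 66.25 thousand (jobless and actively searching, or on temporary layoff).
Labor force = 1,471.49 + 66.25 = 1,537.74 thousand.
Not in labor force = 112.53 + 20.06 + 205.12 + 269.86 = 607.57 thousand (those not working and not actively searching are outside the labor force — including those who want a job but have given up searching).
Civilian working-age population = 1,537.74 + 607.57 = 2,145.31 thousand.
Unemployment rate = 66.25 / 1,537.74 = 4.31%.
Labor force participation rate = 1,537.74 / 2,145.31 = 71.68%.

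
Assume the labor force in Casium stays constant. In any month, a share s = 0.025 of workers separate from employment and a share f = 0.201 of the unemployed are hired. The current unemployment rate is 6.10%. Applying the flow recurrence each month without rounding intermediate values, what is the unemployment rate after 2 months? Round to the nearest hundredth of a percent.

Unemployment rate after two months ≈ 8.09%.

With a fixed labor force, u_{t+1} = u_t + s·(1−u_t) − f·u_t = u_t·(1−s−f) + s.
Here 1−s−f = 0.774 and s = 0.025.
u_1 = 0.061000 × 0.774 + 0.025 = 0.072214.
u_2 = 0.072214 × 0.774 + 0.025 = 0.080894.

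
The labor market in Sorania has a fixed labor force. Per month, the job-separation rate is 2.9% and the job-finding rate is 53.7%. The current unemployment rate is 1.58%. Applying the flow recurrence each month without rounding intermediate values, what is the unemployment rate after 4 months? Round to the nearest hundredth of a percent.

With a fixed labor force, u_{t+1} = u_t + s·(1−u_t) − f·u_t = u_t·(1−s−f) + s.
Here 1−s−f = 0.434 and s = 0.029.
u_1 = 0.015800 × 0.434 + 0.029 = 0.035857.
u_2 = 0.035857 × 0.434 + 0.029 = 0.044562.
u_3 = 0.044562 × 0.434 + 0.029 = 0.048340.
u_4 = 0.048340 × 0.434 + 0.029 = 0.049980.

Unemployment rate after four months ≈ 5.00%.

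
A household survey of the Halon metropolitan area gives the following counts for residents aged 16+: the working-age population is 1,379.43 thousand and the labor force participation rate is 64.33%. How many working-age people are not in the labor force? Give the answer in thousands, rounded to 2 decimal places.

About 492.04 thousand are not in the labor force.

Share not in the labor force = 1 − 0.6433 = 0.3567.
Not in labor force = 0.3567 × 1,379.43 ≈ 492.04 thousand.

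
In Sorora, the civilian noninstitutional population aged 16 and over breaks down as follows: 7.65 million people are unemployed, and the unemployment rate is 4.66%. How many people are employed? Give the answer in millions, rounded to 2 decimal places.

About 156.51 million are employed.

Labor force = U / u = 7.65 / 0.0466 ≈ 164.16 million.
Employed = labor force − unemployed = 164.16 − 7.65 = 156.51 million.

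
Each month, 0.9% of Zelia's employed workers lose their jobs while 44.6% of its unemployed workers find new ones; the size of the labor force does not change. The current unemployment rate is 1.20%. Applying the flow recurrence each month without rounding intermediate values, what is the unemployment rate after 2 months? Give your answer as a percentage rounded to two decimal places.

With a fixed labor force, u_{t+1} = u_t + s·(1−u_t) − f·u_t = u_t·(1−s−f) + s.
Here 1−s−f = 0.545 and s = 0.009.
u_1 = 0.012000 × 0.545 + 0.009 = 0.015540.
u_2 = 0.015540 × 0.545 + 0.009 = 0.017469.

Unemployment rate after two months ≈ 1.75%.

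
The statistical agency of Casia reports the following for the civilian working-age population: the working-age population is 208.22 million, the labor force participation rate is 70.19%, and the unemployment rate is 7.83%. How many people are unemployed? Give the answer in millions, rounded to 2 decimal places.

Labor force = 0.7019 × 208.22 = 146.15 million.
Unemployed = 0.0783 × 146.15 ≈ 11.44 million.

About 11.44 million are unemployed.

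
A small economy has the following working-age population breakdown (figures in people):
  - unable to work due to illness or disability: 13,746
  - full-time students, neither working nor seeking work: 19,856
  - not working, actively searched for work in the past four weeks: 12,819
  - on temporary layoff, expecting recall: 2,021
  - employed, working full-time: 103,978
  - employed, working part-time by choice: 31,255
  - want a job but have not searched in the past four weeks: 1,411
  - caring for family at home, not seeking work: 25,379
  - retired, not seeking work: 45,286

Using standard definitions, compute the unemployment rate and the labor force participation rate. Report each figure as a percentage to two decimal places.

Employed = 103,978 + 31,255 = 135,233.
Unemployed = 12,819 + 2,021 = 14,840 (jobless and actively searching, or on temporary layoff).
Labor force = 135,233 + 14,840 = 150,073.
Not in labor force = 13,746 + 19,856 + 1,411 + 25,379 + 45,286 = 105,678 (those not working and not actively searching are outside the labor force — including those who want a job but have given up searching).
Civilian working-age population = 150,073 + 105,678 = 255,751.
Unemployment rate = 14,840 / 150,073 = 9.89%.
Labor force participation rate = 150,073 / 255,751 = 58.68%.

Unemployment rate ≈ 9.89%; labor force participation rate ≈ 58.68%.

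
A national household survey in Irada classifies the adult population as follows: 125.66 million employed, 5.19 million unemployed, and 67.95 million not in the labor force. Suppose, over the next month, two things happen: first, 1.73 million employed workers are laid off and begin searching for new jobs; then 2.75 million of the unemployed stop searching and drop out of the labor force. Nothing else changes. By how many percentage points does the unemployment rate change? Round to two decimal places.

Initially, labor force = 125.66 + 5.19 = 130.85 million, so u = 5.19/130.85 = 3.97%.
After the first change, employed falls and unemployed rises by 1.73; labor force unchanged → E = 123.93, U = 6.92, labor force = 130.85 million.
After the second change, unemployed and labor force both fall by 2.75 → E = 123.93, U = 4.17, labor force = 128.10 million.
New unemployment rate = 4.17 / 128.10 = 3.26%.
Change = 3.26% − 3.97% = −0.71 percentage points.

The unemployment rate changes by −0.71 percentage points.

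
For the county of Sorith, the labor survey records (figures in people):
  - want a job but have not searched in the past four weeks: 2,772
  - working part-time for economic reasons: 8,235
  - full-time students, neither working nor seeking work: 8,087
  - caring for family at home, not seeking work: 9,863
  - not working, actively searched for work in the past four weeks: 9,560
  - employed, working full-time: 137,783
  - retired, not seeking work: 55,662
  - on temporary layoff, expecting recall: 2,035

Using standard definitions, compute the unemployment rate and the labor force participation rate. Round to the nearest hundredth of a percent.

Employed = 8,235 + 137,783 = 146,018 (anyone who worked, including part-time for economic reasons, counts as employed).
Unemployed = 9,560 + 2,035 = 11,595 (jobless and actively searching, or on temporary layoff).
Labor force = 146,018 + 11,595 = 157,613.
Not in labor force = 2,772 + 8,087 + 9,863 + 55,662 = 76,384 (those not working and not actively searching are outside the labor force — including those who want a job but have given up searching).
Civilian working-age population = 157,613 + 76,384 = 233,997.
Unemployment rate = 11,595 / 157,613 = 7.36%.
Labor force participation rate = 157,613 / 233,997 = 67.36%.

Unemployment rate ≈ 7.36%; labor force participation rate ≈ 67.36%.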